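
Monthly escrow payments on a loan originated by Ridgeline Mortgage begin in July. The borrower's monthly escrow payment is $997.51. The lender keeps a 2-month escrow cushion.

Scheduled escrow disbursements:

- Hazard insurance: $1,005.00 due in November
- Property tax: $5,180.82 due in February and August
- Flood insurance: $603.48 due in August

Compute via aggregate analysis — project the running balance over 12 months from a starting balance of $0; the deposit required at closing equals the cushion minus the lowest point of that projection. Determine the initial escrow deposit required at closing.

Cushion = 2 × $997.51 = $1,995.02
Trial balance (start $0, +$997.51 each month, − disbursements):
  Jul: +$997.51 → $997.51
  Aug: +$997.51 − $5,784.30 → -$3,789.28
  Sep: +$997.51 → -$2,791.77
  Oct: +$997.51 → -$1,794.26
  Nov: +$997.51 − $1,005.00 → -$1,801.75
  Dec: +$997.51 → -$804.24
  Jan: +$997.51 → $193.27
  Feb: +$997.51 − $5,180.82 → -$3,990.04
  Mar: +$997.51 → -$2,992.53
  Apr: +$997.51 → -$1,995.02
  May: +$997.51 → -$997.51
  Jun: +$997.51 → $0.00
Lowest trial balance = -$3,990.04 (Feb)
Initial deposit = cushion − low point = $1,995.02 − (-$3,990.04) = $5,985.06

$5,985.06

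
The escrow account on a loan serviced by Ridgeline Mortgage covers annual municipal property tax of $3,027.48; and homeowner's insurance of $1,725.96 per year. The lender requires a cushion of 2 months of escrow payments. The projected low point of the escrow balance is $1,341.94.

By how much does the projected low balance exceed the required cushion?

Municipal property tax — $3,027.48 per year
Homeowner's insurance — $1,725.96 per year
Yearly total = $3,027.48 + $1,725.96 = $4,753.44
Monthly = $4,753.44 / 12 = $396.12
Cushion = 2 × $396.12 = $792.24
Surplus = $1,341.94 − $792.24 = $549.70

$549.70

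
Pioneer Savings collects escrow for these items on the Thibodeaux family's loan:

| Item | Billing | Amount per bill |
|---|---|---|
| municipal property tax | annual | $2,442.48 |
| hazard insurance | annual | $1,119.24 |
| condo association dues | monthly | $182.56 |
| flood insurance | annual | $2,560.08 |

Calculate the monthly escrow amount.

Municipal property tax — $2,442.48 per year
Hazard insurance — $1,119.24 per year
Condo association dues — $182.56 × 12 = $2,190.72 per year
Flood insurance — $2,560.08 per year
Total per year = $8,312.52
Per month = $8,312.52 / 12 = $692.71

$692.71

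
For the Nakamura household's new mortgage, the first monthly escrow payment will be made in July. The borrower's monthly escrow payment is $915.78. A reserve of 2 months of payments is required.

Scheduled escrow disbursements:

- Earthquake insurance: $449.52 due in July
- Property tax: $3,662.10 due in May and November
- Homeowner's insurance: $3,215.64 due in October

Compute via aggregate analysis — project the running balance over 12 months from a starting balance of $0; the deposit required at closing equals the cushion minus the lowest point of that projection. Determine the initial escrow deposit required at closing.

Cushion = 2 × $915.78 = $1,831.56
Trial balance (start $0, +$915.78 each month, − disbursements):
  Jul: +$915.78 − $449.52 → $466.26
  Aug: +$915.78 → $1,382.04
  Sep: +$915.78 → $2,297.82
  Oct: +$915.78 − $3,215.64 → -$2.04
  Nov: +$915.78 − $3,662.10 → -$2,748.36
  Dec: +$915.78 → -$1,832.58
  Jan: +$915.78 → -$916.80
  Feb: +$915.78 → -$1.02
  Mar: +$915.78 → $914.76
  Apr: +$915.78 → $1,830.54
  May: +$915.78 − $3,662.10 → -$915.78
  Jun: +$915.78 → $0.00
Lowest trial balance = -$2,748.36 (Nov)
Initial deposit = cushion − low point = $1,831.56 − (-$2,748.36) = $4,579.92

$4,579.92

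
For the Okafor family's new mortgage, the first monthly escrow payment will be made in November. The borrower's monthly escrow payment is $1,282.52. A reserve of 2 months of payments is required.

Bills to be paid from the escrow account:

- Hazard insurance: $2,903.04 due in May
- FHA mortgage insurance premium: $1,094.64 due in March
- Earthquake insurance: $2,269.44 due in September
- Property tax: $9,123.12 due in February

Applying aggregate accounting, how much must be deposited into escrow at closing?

Cushion = 2 × $1,282.52 = $2,565.04
Trial balance (start $0, +$1,282.52 each month, − disbursements):
  Nov: +$1,282.52 → $1,282.52
  Dec: +$1,282.52 → $2,565.04
  Jan: +$1,282.52 → $3,847.56
  Feb: +$1,282.52 − $9,123.12 → -$3,993.04
  Mar: +$1,282.52 − $1,094.64 → -$3,805.16
  Apr: +$1,282.52 → -$2,522.64
  May: +$1,282.52 − $2,903.04 → -$4,143.16
  Jun: +$1,282.52 → -$2,860.64
  Jul: +$1,282.52 → -$1,578.12
  Aug: +$1,282.52 → -$295.60
  Sep: +$1,282.52 − $2,269.44 → -$1,282.52
  Oct: +$1,282.52 → $0.00
Lowest trial balance = -$4,143.16 (May)
Initial deposit = cushion − low point = $2,565.04 − (-$4,143.16) = $6,708.20

$6,708.20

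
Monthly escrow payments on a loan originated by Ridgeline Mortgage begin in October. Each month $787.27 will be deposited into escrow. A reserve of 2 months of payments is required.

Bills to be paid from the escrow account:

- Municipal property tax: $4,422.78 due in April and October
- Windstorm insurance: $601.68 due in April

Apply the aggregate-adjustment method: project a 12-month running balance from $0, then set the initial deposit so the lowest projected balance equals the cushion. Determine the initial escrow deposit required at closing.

Cushion = 2 × $787.27 = $1,574.54
Trial balance (start $0, +$787.27 each month, − disbursements):
  Oct: +$787.27 − $4,422.78 → -$3,635.51
  Nov: +$787.27 → -$2,848.24
  Dec: +$787.27 → -$2,060.97
  Jan: +$787.27 → -$1,273.70
  Feb: +$787.27 → -$486.43
  Mar: +$787.27 → $300.84
  Apr: +$787.27 − $5,024.46 → -$3,936.35
  May: +$787.27 → -$3,149.08
  Jun: +$787.27 → -$2,361.81
  Jul: +$787.27 → -$1,574.54
  Aug: +$787.27 → -$787.27
  Sep: +$787.27 → $0.00
Lowest trial balance = -$3,936.35 (Apr)
Initial deposit = cushion − low point = $1,574.54 − (-$3,936.35) = $5,510.89

$5,510.89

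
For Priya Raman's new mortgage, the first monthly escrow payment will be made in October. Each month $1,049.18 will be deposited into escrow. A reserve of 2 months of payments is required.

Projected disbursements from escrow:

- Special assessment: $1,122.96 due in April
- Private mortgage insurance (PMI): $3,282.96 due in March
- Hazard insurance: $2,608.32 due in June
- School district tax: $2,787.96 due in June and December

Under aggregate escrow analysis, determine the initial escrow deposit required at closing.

$5,245.90

Cushion = 2 × $1,049.18 = $2,098.36
Trial balance (start $0, +$1,049.18 each month, − disbursements):
  Oct: +$1,049.18 → $1,049.18
  Nov: +$1,049.18 → $2,098.36
  Dec: +$1,049.18 − $2,787.96 → $359.58
  Jan: +$1,049.18 → $1,408.76
  Feb: +$1,049.18 → $2,457.94
  Mar: +$1,049.18 − $3,282.96 → $224.16
  Apr: +$1,049.18 − $1,122.96 → $150.38
  May: +$1,049.18 → $1,199.56
  Jun: +$1,049.18 − $5,396.28 → -$3,147.54
  Jul: +$1,049.18 → -$2,098.36
  Aug: +$1,049.18 → -$1,049.18
  Sep: +$1,049.18 → $0.00
Lowest trial balance = -$3,147.54 (Jun)
Initial deposit = cushion − low point = $2,098.36 − (-$3,147.54) = $5,245.90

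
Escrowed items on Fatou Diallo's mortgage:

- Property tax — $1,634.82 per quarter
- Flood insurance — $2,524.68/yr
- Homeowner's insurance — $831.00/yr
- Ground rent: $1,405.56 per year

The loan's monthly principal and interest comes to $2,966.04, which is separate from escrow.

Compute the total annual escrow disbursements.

Property tax: $1,634.82 × 4 = $6,539.28
Flood insurance: $2,524.68
Homeowner's insurance: $831.00
Ground rent: $1,405.56
Yearly total = $6,539.28 + $2,524.68 + $831.00 + $1,405.56 = $11,300.52

$11,300.52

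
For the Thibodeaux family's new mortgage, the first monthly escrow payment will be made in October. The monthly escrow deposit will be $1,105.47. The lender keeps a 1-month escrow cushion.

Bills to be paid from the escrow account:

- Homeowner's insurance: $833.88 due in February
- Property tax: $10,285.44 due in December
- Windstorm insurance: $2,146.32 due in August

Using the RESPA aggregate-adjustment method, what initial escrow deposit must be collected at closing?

$8,074.50

Cushion = 1 × $1,105.47 = $1,105.47
Trial balance (start $0, +$1,105.47 each month, − disbursements):
  Oct: +$1,105.47 → $1,105.47
  Nov: +$1,105.47 → $2,210.94
  Dec: +$1,105.47 − $10,285.44 → -$6,969.03
  Jan: +$1,105.47 → -$5,863.56
  Feb: +$1,105.47 − $833.88 → -$5,591.97
  Mar: +$1,105.47 → -$4,486.50
  Apr: +$1,105.47 → -$3,381.03
  May: +$1,105.47 → -$2,275.56
  Jun: +$1,105.47 → -$1,170.09
  Jul: +$1,105.47 → -$64.62
  Aug: +$1,105.47 − $2,146.32 → -$1,105.47
  Sep: +$1,105.47 → $0.00
Lowest trial balance = -$6,969.03 (Dec)
Initial deposit = cushion − low point = $1,105.47 − (-$6,969.03) = $8,074.50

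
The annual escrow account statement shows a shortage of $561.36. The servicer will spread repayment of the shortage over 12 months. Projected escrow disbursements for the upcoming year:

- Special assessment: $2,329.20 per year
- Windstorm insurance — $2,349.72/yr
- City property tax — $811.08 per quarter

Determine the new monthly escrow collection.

$707.05

Special assessment = $2,329.20 per year
Windstorm insurance = $2,349.72 per year
City property tax = $811.08 × 4 = $3,244.32 per year
Annual escrow total = $2,329.20 + $2,349.72 + $3,244.32 = $7,923.24
Monthly = $7,923.24 / 12 = $660.27
Shortage per month = $561.36 ÷ 12 = $46.78
Adjusted monthly = $660.27 + $46.78 = $707.05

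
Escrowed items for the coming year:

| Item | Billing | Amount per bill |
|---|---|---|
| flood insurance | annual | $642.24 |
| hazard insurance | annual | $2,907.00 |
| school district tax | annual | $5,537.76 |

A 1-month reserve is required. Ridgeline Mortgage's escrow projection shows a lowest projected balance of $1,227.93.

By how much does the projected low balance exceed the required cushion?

$470.68

Flood insurance = $642.24 per year
Hazard insurance = $2,907.00 per year
School district tax = $5,537.76 per year
Total per year = $642.24 + $2,907.00 + $5,537.76 = $9,087.00
Monthly = $9,087.00 ÷ 12 = $757.25
Required reserve = 1 × $757.25 = $757.25
Excess over cushion: $1,227.93 − $757.25 = $470.68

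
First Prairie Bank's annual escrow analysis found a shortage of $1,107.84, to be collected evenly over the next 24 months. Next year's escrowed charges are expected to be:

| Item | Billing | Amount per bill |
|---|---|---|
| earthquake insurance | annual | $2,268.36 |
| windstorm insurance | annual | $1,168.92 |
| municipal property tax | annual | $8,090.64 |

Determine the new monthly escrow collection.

Earthquake insurance = $2,268.36 annually
Windstorm insurance = $1,168.92 annually
Municipal property tax = $8,090.64 annually
Yearly total = $2,268.36 + $1,168.92 + $8,090.64 = $11,527.92
Per month = $11,527.92 ÷ 12 = $960.66
Shortage spread = $1,107.84 ÷ 24 = $46.16/mo
New monthly escrow = $960.66 + $46.16 = $1,006.82

$1,006.82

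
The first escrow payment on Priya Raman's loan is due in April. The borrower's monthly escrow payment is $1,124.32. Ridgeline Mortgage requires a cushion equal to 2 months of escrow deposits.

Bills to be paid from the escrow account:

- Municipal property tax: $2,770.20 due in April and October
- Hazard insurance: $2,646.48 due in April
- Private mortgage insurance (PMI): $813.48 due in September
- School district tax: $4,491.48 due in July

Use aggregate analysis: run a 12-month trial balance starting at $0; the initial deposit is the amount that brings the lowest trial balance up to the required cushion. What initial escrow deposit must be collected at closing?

Cushion = 2 × $1,124.32 = $2,248.64
Trial balance (start $0, +$1,124.32 each month, − disbursements):
  Apr: +$1,124.32 − $5,416.68 → -$4,292.36
  May: +$1,124.32 → -$3,168.04
  Jun: +$1,124.32 → -$2,043.72
  Jul: +$1,124.32 − $4,491.48 → -$5,410.88
  Aug: +$1,124.32 → -$4,286.56
  Sep: +$1,124.32 − $813.48 → -$3,975.72
  Oct: +$1,124.32 − $2,770.20 → -$5,621.60
  Nov: +$1,124.32 → -$4,497.28
  Dec: +$1,124.32 → -$3,372.96
  Jan: +$1,124.32 → -$2,248.64
  Feb: +$1,124.32 → -$1,124.32
  Mar: +$1,124.32 → $0.00
Lowest trial balance = -$5,621.60 (Oct)
Initial deposit = cushion − low point = $2,248.64 − (-$5,621.60) = $7,870.24

$7,870.24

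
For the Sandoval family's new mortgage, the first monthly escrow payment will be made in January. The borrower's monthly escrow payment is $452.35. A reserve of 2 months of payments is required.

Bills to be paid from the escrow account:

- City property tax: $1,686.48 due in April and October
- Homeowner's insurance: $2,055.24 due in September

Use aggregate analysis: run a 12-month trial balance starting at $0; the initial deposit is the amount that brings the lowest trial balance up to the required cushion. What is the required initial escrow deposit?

$1,809.40

Cushion = 2 × $452.35 = $904.70
Trial balance (start $0, +$452.35 each month, − disbursements):
  Jan: +$452.35 → $452.35
  Feb: +$452.35 → $904.70
  Mar: +$452.35 → $1,357.05
  Apr: +$452.35 − $1,686.48 → $122.92
  May: +$452.35 → $575.27
  Jun: +$452.35 → $1,027.62
  Jul: +$452.35 → $1,479.97
  Aug: +$452.35 → $1,932.32
  Sep: +$452.35 − $2,055.24 → $329.43
  Oct: +$452.35 − $1,686.48 → -$904.70
  Nov: +$452.35 → -$452.35
  Dec: +$452.35 → $0.00
Lowest trial balance = -$904.70 (Oct)
Initial deposit = cushion − low point = $904.70 − (-$904.70) = $1,809.40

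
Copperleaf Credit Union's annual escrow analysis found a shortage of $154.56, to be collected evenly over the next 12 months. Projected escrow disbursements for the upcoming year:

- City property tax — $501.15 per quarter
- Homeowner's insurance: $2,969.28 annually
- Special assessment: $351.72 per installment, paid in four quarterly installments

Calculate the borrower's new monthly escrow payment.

City property tax: $501.15 × 4 = $2,004.60 per year
Homeowner's insurance: $2,969.28 per year
Special assessment: $351.72 × 4 = $1,406.88 per year
Total annual escrow = $2,004.60 + $2,969.28 + $1,406.88 = $6,380.76
Per month = $6,380.76 / 12 = $531.73
Monthly shortage recovery: $154.56 ÷ 12 = $12.88
New monthly escrow = $531.73 + $12.88 = $544.61

$544.61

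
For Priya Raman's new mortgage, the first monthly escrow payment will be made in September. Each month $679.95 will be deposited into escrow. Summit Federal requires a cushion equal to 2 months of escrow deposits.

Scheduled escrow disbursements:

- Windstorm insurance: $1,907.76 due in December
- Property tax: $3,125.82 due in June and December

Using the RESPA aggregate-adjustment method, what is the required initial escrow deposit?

Cushion = 2 × $679.95 = $1,359.90
Trial balance (start $0, +$679.95 each month, − disbursements):
  Sep: +$679.95 → $679.95
  Oct: +$679.95 → $1,359.90
  Nov: +$679.95 → $2,039.85
  Dec: +$679.95 − $5,033.58 → -$2,313.78
  Jan: +$679.95 → -$1,633.83
  Feb: +$679.95 → -$953.88
  Mar: +$679.95 → -$273.93
  Apr: +$679.95 → $406.02
  May: +$679.95 → $1,085.97
  Jun: +$679.95 − $3,125.82 → -$1,359.90
  Jul: +$679.95 → -$679.95
  Aug: +$679.95 → $0.00
Lowest trial balance = -$2,313.78 (Dec)
Initial deposit = cushion − low point = $1,359.90 − (-$2,313.78) = $3,673.68

$3,673.68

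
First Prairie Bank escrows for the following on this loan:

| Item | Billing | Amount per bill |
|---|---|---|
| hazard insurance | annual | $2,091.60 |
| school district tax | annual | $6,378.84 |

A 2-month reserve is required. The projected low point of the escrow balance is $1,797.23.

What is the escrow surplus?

Hazard insurance: $2,091.60 per year
School district tax: $6,378.84 per year
Annual escrow total = $2,091.60 + $6,378.84 = $8,470.44
Per month = $8,470.44 / 12 = $705.87
Required cushion = 2 × $705.87 = $1,411.74
Excess over cushion: $1,797.23 − $1,411.74 = $385.49

$385.49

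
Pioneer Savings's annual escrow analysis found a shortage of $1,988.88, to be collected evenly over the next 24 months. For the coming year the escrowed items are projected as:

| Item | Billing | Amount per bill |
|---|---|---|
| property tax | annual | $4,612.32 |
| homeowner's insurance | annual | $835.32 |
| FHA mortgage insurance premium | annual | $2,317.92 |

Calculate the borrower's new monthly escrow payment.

$730.00

Property tax: $4,612.32/yr
Homeowner's insurance: $835.32/yr
FHA mortgage insurance premium: $2,317.92/yr
Total annual escrow = $4,612.32 + $835.32 + $2,317.92 = $7,765.56
Monthly = $7,765.56 ÷ 12 = $647.13
Monthly shortage recovery: $1,988.88 / 24 = $82.87
New monthly escrow = $647.13 + $82.87 = $730.00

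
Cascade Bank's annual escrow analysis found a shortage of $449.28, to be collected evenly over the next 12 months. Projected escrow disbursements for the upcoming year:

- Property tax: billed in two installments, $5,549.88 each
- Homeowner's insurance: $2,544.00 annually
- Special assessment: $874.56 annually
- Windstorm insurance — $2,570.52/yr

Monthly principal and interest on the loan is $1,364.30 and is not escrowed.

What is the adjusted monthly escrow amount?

Property tax: $5,549.88 × 2 = $11,099.76 per year
Homeowner's insurance: $2,544.00 per year
Special assessment: $874.56 per year
Windstorm insurance: $2,570.52 per year
Annual escrow total = $11,099.76 + $2,544.00 + $874.56 + $2,570.52 = $17,088.84
Per month = $17,088.84 ÷ 12 = $1,424.07
Shortage per month = $449.28 ÷ 12 = $37.44
New monthly escrow = $1,424.07 + $37.44 = $1,461.51

$1,461.51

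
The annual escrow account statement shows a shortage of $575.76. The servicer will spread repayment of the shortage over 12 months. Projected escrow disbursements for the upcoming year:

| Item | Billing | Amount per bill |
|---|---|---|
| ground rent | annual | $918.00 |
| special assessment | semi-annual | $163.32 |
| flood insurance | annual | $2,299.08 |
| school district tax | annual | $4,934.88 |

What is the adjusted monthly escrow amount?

Ground rent: $918.00/yr
Special assessment: $163.32 × 2 = $326.64/yr
Flood insurance: $2,299.08/yr
School district tax: $4,934.88/yr
Total annual escrow = $918.00 + $326.64 + $2,299.08 + $4,934.88 = $8,478.60
Base monthly escrow = $8,478.60 ÷ 12 = $706.55
Shortage per month = $575.76 ÷ 12 = $47.98
New monthly escrow = $706.55 + $47.98 = $754.53

$754.53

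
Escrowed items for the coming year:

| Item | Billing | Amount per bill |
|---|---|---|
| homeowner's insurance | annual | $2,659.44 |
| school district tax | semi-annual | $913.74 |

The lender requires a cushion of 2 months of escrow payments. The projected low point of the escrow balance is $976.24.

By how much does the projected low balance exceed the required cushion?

Homeowner's insurance: $2,659.44
School district tax: $913.74 × 2 = $1,827.48
Total annual escrow = $4,486.92
Base monthly escrow = $4,486.92 ÷ 12 = $373.91
Required reserve = 2 × $373.91 = $747.82
Surplus = $976.24 − $747.82 = $228.42

$228.42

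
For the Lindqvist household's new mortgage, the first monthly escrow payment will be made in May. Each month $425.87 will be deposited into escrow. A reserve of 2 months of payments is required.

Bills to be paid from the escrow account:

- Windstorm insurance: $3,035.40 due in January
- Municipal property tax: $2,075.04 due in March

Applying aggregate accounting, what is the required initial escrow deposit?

$1,277.61

Cushion = 2 × $425.87 = $851.74
Trial balance (start $0, +$425.87 each month, − disbursements):
  May: +$425.87 → $425.87
  Jun: +$425.87 → $851.74
  Jul: +$425.87 → $1,277.61
  Aug: +$425.87 → $1,703.48
  Sep: +$425.87 → $2,129.35
  Oct: +$425.87 → $2,555.22
  Nov: +$425.87 → $2,981.09
  Dec: +$425.87 → $3,406.96
  Jan: +$425.87 − $3,035.40 → $797.43
  Feb: +$425.87 → $1,223.30
  Mar: +$425.87 − $2,075.04 → -$425.87
  Apr: +$425.87 → $0.00
Lowest trial balance = -$425.87 (Mar)
Initial deposit = cushion − low point = $851.74 − (-$425.87) = $1,277.61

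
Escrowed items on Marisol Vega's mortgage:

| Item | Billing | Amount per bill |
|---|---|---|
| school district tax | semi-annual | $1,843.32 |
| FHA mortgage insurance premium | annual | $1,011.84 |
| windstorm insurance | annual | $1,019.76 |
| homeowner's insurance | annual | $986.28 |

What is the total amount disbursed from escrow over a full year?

$6,704.52

School district tax = $1,843.32 × 2 = $3,686.64 annually
FHA mortgage insurance premium = $1,011.84 annually
Windstorm insurance = $1,019.76 annually
Homeowner's insurance = $986.28 annually
Combined annual = $3,686.64 + $1,011.84 + $1,019.76 + $986.28 = $6,704.52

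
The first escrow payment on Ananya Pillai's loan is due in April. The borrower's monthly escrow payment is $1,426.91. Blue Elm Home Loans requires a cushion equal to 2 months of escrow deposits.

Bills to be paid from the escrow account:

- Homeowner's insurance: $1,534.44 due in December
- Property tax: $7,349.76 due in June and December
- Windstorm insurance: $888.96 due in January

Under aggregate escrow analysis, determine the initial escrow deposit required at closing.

Cushion = 2 × $1,426.91 = $2,853.82
Trial balance (start $0, +$1,426.91 each month, − disbursements):
  Apr: +$1,426.91 → $1,426.91
  May: +$1,426.91 → $2,853.82
  Jun: +$1,426.91 − $7,349.76 → -$3,069.03
  Jul: +$1,426.91 → -$1,642.12
  Aug: +$1,426.91 → -$215.21
  Sep: +$1,426.91 → $1,211.70
  Oct: +$1,426.91 → $2,638.61
  Nov: +$1,426.91 → $4,065.52
  Dec: +$1,426.91 − $8,884.20 → -$3,391.77
  Jan: +$1,426.91 − $888.96 → -$2,853.82
  Feb: +$1,426.91 → -$1,426.91
  Mar: +$1,426.91 → $0.00
Lowest trial balance = -$3,391.77 (Dec)
Initial deposit = cushion − low point = $2,853.82 − (-$3,391.77) = $6,245.59

$6,245.59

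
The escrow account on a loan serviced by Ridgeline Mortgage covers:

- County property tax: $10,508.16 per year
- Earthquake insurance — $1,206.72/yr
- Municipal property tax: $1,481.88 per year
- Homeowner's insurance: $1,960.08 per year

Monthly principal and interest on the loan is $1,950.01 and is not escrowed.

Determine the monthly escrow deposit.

County property tax — $10,508.16
Earthquake insurance — $1,206.72
Municipal property tax — $1,481.88
Homeowner's insurance — $1,960.08
Combined annual = $15,156.84
Monthly escrow = $15,156.84 / 12 = $1,263.07

$1,263.07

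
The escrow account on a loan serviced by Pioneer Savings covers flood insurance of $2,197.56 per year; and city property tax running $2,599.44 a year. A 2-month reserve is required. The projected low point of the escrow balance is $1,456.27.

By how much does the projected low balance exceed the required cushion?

Flood insurance — $2,197.56
City property tax — $2,599.44
Total annual escrow = $2,197.56 + $2,599.44 = $4,797.00
Monthly escrow = $4,797.00 / 12 = $399.75
Cushion = 2 × $399.75 = $799.50
Surplus = $1,456.27 − $799.50 = $656.77

$656.77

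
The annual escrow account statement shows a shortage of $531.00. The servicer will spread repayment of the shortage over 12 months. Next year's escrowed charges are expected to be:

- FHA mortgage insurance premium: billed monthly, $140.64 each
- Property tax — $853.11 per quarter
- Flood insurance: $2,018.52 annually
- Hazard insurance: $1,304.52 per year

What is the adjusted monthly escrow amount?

$746.18

FHA mortgage insurance premium: $140.64 × 12 = $1,687.68 per year
Property tax: $853.11 × 4 = $3,412.44 per year
Flood insurance: $2,018.52 per year
Hazard insurance: $1,304.52 per year
Total per year = $8,423.16
Monthly = $8,423.16 / 12 = $701.93
Monthly shortage recovery: $531.00 / 12 = $44.25
New monthly escrow = $701.93 + $44.25 = $746.18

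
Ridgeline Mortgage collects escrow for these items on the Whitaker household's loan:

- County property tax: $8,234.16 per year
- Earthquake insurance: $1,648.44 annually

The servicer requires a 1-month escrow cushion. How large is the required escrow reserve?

County property tax = $8,234.16 annually
Earthquake insurance = $1,648.44 annually
Combined annual = $8,234.16 + $1,648.44 = $9,882.60
Base monthly escrow = $9,882.60 / 12 = $823.55
Reserve = 1 × $823.55 = $823.55

$823.55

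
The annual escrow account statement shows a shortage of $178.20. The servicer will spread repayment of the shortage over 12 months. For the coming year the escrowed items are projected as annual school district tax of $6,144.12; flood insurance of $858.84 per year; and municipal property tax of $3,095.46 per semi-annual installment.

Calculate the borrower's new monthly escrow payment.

$1,114.34

School district tax: $6,144.12/yr
Flood insurance: $858.84/yr
Municipal property tax: $3,095.46 × 2 = $6,190.92/yr
Combined annual = $6,144.12 + $858.84 + $6,190.92 = $13,193.88
Monthly = $13,193.88 / 12 = $1,099.49
Shortage per month = $178.20 / 12 = $14.85
Adjusted monthly = $1,099.49 + $14.85 = $1,114.34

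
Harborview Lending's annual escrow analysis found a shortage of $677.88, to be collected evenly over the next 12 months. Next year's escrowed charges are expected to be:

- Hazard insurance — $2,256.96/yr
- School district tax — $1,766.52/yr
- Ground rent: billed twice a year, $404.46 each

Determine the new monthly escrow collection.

Hazard insurance: $2,256.96/yr
School district tax: $1,766.52/yr
Ground rent: $404.46 × 2 = $808.92/yr
Total per year = $4,832.40
Base monthly escrow = $4,832.40 / 12 = $402.70
Monthly shortage recovery: $677.88 / 12 = $56.49
New monthly escrow = $402.70 + $56.49 = $459.19

$459.19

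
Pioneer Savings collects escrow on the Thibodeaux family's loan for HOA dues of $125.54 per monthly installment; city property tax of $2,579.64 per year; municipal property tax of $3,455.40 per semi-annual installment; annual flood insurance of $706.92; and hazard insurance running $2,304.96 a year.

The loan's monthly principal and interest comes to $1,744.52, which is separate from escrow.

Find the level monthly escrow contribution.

HOA dues: $125.54 × 12 = $1,506.48 per year
City property tax: $2,579.64 per year
Municipal property tax: $3,455.40 × 2 = $6,910.80 per year
Flood insurance: $706.92 per year
Hazard insurance: $2,304.96 per year
Total annual escrow = $14,008.80
Per month = $14,008.80 ÷ 12 = $1,167.40

$1,167.40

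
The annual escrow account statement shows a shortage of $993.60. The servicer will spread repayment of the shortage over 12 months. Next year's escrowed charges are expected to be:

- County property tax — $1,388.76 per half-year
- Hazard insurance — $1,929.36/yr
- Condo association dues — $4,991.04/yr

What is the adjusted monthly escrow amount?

$890.96

County property tax: $1,388.76 × 2 = $2,777.52/yr
Hazard insurance: $1,929.36/yr
Condo association dues: $4,991.04/yr
Combined annual = $9,697.92
Monthly = $9,697.92 / 12 = $808.16
Monthly shortage recovery: $993.60 / 12 = $82.80
Adjusted monthly = $808.16 + $82.80 = $890.96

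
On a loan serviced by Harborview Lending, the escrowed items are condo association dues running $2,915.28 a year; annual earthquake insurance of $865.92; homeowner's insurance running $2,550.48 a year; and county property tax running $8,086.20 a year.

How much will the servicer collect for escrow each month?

$1,201.49

Condo association dues = $2,915.28/yr
Earthquake insurance = $865.92/yr
Homeowner's insurance = $2,550.48/yr
County property tax = $8,086.20/yr
Total per year = $2,915.28 + $865.92 + $2,550.48 + $8,086.20 = $14,417.88
Monthly = $14,417.88 / 12 = $1,201.49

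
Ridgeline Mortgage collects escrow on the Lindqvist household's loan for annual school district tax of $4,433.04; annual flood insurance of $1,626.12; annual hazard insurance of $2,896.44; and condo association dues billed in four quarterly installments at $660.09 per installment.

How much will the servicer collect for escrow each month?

School district tax: $4,433.04 per year
Flood insurance: $1,626.12 per year
Hazard insurance: $2,896.44 per year
Condo association dues: $660.09 × 4 = $2,640.36 per year
Total annual escrow = $4,433.04 + $1,626.12 + $2,896.44 + $2,640.36 = $11,595.96
Monthly = $11,595.96 / 12 = $966.33

$966.33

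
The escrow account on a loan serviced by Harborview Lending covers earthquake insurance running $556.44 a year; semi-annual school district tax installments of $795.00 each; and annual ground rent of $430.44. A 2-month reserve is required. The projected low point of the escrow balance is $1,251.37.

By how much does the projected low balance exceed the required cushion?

$821.89

Earthquake insurance — $556.44 annually
School district tax — $795.00 × 2 = $1,590.00 annually
Ground rent — $430.44 annually
Combined annual = $556.44 + $1,590.00 + $430.44 = $2,576.88
Per month = $2,576.88 / 12 = $214.74
Required reserve = 2 × $214.74 = $429.48
Excess over cushion: $1,251.37 − $429.48 = $821.89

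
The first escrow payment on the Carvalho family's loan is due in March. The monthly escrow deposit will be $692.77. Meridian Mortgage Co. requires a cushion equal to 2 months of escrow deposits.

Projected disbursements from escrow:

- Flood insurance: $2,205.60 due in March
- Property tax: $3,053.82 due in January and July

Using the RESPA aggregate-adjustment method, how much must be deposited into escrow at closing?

Cushion = 2 × $692.77 = $1,385.54
Trial balance (start $0, +$692.77 each month, − disbursements):
  Mar: +$692.77 − $2,205.60 → -$1,512.83
  Apr: +$692.77 → -$820.06
  May: +$692.77 → -$127.29
  Jun: +$692.77 → $565.48
  Jul: +$692.77 − $3,053.82 → -$1,795.57
  Aug: +$692.77 → -$1,102.80
  Sep: +$692.77 → -$410.03
  Oct: +$692.77 → $282.74
  Nov: +$692.77 → $975.51
  Dec: +$692.77 → $1,668.28
  Jan: +$692.77 − $3,053.82 → -$692.77
  Feb: +$692.77 → $0.00
Lowest trial balance = -$1,795.57 (Jul)
Initial deposit = cushion − low point = $1,385.54 − (-$1,795.57) = $3,181.11

$3,181.11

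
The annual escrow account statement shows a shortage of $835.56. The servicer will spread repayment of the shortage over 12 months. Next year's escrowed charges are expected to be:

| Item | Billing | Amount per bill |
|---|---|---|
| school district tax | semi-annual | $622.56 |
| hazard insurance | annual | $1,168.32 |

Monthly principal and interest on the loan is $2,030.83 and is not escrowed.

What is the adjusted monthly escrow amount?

School district tax: $622.56 × 2 = $1,245.12
Hazard insurance: $1,168.32
Total per year = $1,245.12 + $1,168.32 = $2,413.44
Monthly = $2,413.44 / 12 = $201.12
Shortage spread = $835.56 ÷ 12 = $69.63/mo
New monthly escrow = $201.12 + $69.63 = $270.75

$270.75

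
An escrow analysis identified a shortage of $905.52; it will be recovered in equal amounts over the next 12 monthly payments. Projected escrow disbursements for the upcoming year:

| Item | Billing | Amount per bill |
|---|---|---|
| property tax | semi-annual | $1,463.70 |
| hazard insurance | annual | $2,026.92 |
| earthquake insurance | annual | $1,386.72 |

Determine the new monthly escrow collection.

Property tax: $1,463.70 × 2 = $2,927.40 per year
Hazard insurance: $2,026.92 per year
Earthquake insurance: $1,386.72 per year
Total annual escrow = $6,341.04
Monthly = $6,341.04 / 12 = $528.42
Monthly shortage recovery: $905.52 / 12 = $75.46
Adjusted monthly = $528.42 + $75.46 = $603.88

$603.88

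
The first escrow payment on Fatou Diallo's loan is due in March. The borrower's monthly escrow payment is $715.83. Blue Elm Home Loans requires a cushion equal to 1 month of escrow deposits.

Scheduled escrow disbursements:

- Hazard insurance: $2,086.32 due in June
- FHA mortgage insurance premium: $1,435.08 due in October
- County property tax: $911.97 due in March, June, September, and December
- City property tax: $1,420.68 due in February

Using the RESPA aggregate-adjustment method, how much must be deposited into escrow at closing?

Cushion = 1 × $715.83 = $715.83
Trial balance (start $0, +$715.83 each month, − disbursements):
  Mar: +$715.83 − $911.97 → -$196.14
  Apr: +$715.83 → $519.69
  May: +$715.83 → $1,235.52
  Jun: +$715.83 − $2,998.29 → -$1,046.94
  Jul: +$715.83 → -$331.11
  Aug: +$715.83 → $384.72
  Sep: +$715.83 − $911.97 → $188.58
  Oct: +$715.83 − $1,435.08 → -$530.67
  Nov: +$715.83 → $185.16
  Dec: +$715.83 − $911.97 → -$10.98
  Jan: +$715.83 → $704.85
  Feb: +$715.83 − $1,420.68 → $0.00
Lowest trial balance = -$1,046.94 (Jun)
Initial deposit = cushion − low point = $715.83 − (-$1,046.94) = $1,762.77

$1,762.77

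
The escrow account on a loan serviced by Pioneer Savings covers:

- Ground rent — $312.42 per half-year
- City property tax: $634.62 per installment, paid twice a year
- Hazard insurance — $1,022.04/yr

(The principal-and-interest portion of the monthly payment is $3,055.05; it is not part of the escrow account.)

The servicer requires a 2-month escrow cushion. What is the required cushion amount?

Ground rent: $312.42 × 2 = $624.84 annually
City property tax: $634.62 × 2 = $1,269.24 annually
Hazard insurance: $1,022.04 annually
Total per year = $624.84 + $1,269.24 + $1,022.04 = $2,916.12
Per month = $2,916.12 / 12 = $243.01
Cushion = 2 × $243.01 = $486.02

$486.02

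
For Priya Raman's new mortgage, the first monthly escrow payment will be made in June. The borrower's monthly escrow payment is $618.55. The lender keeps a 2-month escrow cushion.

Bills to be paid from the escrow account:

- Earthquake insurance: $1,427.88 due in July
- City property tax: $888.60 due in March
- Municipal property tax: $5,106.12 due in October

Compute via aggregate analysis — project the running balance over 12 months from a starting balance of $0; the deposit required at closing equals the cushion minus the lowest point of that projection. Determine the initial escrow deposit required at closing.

Cushion = 2 × $618.55 = $1,237.10
Trial balance (start $0, +$618.55 each month, − disbursements):
  Jun: +$618.55 → $618.55
  Jul: +$618.55 − $1,427.88 → -$190.78
  Aug: +$618.55 → $427.77
  Sep: +$618.55 → $1,046.32
  Oct: +$618.55 − $5,106.12 → -$3,441.25
  Nov: +$618.55 → -$2,822.70
  Dec: +$618.55 → -$2,204.15
  Jan: +$618.55 → -$1,585.60
  Feb: +$618.55 → -$967.05
  Mar: +$618.55 − $888.60 → -$1,237.10
  Apr: +$618.55 → -$618.55
  May: +$618.55 → $0.00
Lowest trial balance = -$3,441.25 (Oct)
Initial deposit = cushion − low point = $1,237.10 − (-$3,441.25) = $4,678.35

$4,678.35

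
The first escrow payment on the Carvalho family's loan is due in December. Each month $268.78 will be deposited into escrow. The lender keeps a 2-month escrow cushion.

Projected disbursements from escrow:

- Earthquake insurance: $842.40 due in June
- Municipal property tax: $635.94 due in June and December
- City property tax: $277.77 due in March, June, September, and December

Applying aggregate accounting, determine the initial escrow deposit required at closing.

$1,603.69

Cushion = 2 × $268.78 = $537.56
Trial balance (start $0, +$268.78 each month, − disbursements):
  Dec: +$268.78 − $913.71 → -$644.93
  Jan: +$268.78 → -$376.15
  Feb: +$268.78 → -$107.37
  Mar: +$268.78 − $277.77 → -$116.36
  Apr: +$268.78 → $152.42
  May: +$268.78 → $421.20
  Jun: +$268.78 − $1,756.11 → -$1,066.13
  Jul: +$268.78 → -$797.35
  Aug: +$268.78 → -$528.57
  Sep: +$268.78 − $277.77 → -$537.56
  Oct: +$268.78 → -$268.78
  Nov: +$268.78 → $0.00
Lowest trial balance = -$1,066.13 (Jun)
Initial deposit = cushion − low point = $537.56 − (-$1,066.13) = $1,603.69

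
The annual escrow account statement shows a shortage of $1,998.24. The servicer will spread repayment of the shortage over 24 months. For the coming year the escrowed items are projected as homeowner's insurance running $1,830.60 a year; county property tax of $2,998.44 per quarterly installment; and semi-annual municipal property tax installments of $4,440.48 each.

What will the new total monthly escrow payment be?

Homeowner's insurance = $1,830.60
County property tax = $2,998.44 × 4 = $11,993.76
Municipal property tax = $4,440.48 × 2 = $8,880.96
Combined annual = $22,705.32
Base monthly escrow = $22,705.32 / 12 = $1,892.11
Monthly shortage recovery: $1,998.24 ÷ 24 = $83.26
Adjusted monthly = $1,892.11 + $83.26 = $1,975.37

$1,975.37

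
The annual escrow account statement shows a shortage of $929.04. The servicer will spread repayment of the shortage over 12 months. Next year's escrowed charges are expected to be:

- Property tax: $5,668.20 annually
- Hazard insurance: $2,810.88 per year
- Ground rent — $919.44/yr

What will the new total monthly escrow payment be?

$860.63

Property tax — $5,668.20 per year
Hazard insurance — $2,810.88 per year
Ground rent — $919.44 per year
Annual escrow total = $5,668.20 + $2,810.88 + $919.44 = $9,398.52
Monthly = $9,398.52 ÷ 12 = $783.21
Monthly shortage recovery: $929.04 / 12 = $77.42
Adjusted monthly = $783.21 + $77.42 = $860.63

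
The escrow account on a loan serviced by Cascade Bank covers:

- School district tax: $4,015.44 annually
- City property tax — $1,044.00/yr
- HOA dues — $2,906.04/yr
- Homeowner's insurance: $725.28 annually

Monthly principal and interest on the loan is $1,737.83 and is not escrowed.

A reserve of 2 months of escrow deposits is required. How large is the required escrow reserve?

$1,448.46

School district tax: $4,015.44 per year
City property tax: $1,044.00 per year
HOA dues: $2,906.04 per year
Homeowner's insurance: $725.28 per year
Combined annual = $4,015.44 + $1,044.00 + $2,906.04 + $725.28 = $8,690.76
Monthly = $8,690.76 / 12 = $724.23
Cushion = 2 × $724.23 = $1,448.46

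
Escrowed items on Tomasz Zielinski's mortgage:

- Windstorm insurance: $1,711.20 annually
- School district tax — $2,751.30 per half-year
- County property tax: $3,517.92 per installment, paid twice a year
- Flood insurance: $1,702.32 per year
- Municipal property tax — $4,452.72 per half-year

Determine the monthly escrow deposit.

Windstorm insurance = $1,711.20 per year
School district tax = $2,751.30 × 2 = $5,502.60 per year
County property tax = $3,517.92 × 2 = $7,035.84 per year
Flood insurance = $1,702.32 per year
Municipal property tax = $4,452.72 × 2 = $8,905.44 per year
Yearly total = $1,711.20 + $5,502.60 + $7,035.84 + $1,702.32 + $8,905.44 = $24,857.40
Per month = $24,857.40 ÷ 12 = $2,071.45

$2,071.45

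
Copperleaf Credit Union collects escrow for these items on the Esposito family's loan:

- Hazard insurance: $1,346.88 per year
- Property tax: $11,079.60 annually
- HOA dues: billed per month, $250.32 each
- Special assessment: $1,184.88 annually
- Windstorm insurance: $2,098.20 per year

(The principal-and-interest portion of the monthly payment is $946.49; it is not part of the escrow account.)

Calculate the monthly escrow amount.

Hazard insurance = $1,346.88 annually
Property tax = $11,079.60 annually
HOA dues = $250.32 × 12 = $3,003.84 annually
Special assessment = $1,184.88 annually
Windstorm insurance = $2,098.20 annually
Annual escrow total = $1,346.88 + $11,079.60 + $3,003.84 + $1,184.88 + $2,098.20 = $18,713.40
Monthly = $18,713.40 / 12 = $1,559.45

$1,559.45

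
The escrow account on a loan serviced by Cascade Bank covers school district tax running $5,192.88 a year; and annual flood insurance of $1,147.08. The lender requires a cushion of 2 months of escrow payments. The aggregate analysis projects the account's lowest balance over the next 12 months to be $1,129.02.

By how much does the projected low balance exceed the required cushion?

$72.36

School district tax — $5,192.88/yr
Flood insurance — $1,147.08/yr
Annual escrow total = $5,192.88 + $1,147.08 = $6,339.96
Monthly = $6,339.96 ÷ 12 = $528.33
Required reserve = 2 × $528.33 = $1,056.66
Surplus = $1,129.02 − $1,056.66 = $72.36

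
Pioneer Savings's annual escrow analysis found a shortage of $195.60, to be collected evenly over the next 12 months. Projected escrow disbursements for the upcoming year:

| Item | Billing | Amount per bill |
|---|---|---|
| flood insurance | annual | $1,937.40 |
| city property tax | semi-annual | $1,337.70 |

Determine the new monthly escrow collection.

Flood insurance = $1,937.40/yr
City property tax = $1,337.70 × 2 = $2,675.40/yr
Combined annual = $1,937.40 + $2,675.40 = $4,612.80
Base monthly escrow = $4,612.80 / 12 = $384.40
Shortage per month = $195.60 ÷ 12 = $16.30
Adjusted monthly = $384.40 + $16.30 = $400.70

$400.70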